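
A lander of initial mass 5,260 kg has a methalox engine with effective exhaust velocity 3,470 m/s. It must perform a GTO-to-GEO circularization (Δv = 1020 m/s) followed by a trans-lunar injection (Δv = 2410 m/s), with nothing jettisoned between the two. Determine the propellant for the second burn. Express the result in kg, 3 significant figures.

propellant for the second burn ≈ 1960 kg

After the first burn: m = 5260 × exp(−1020/3470.0) = 5260 × 0.74532 = 3,920.38 kg.
After the second burn: m = 3,920.38 × exp(−2410/3470.0) = 3,920.38 × 0.49931 = 1,957.48 kg.
Second-burn propellant = 3,920.38 − 1,957.48 = 1,962.9 kg.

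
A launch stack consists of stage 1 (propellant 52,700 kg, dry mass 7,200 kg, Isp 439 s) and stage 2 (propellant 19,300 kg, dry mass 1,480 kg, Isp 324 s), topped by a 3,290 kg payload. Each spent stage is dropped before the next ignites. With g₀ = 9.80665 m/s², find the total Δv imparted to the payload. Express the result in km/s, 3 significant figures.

Ignition mass of stage 1 = 52,700+7,200 + 19,300+1,480 + 3,290 = 83,970 kg.
Stage 1: m₀ = 83,970 kg, m_f = 83,970 − 52,700 = 31,270 kg; Δv = 439×9.80665×ln(2.685) = 4305.1×0.9878 ≈ 4253 m/s.
Stage 2: m₀ = 24,070 kg, m_f = 24,070 − 19,300 = 4,770 kg; Δv = 324×9.80665×ln(5.046) = 3177.4×1.6186 ≈ 5143 m/s.
Total Δv = 4253 + 5143 = 9396 m/s.

Δv ≈ 9.40 km/s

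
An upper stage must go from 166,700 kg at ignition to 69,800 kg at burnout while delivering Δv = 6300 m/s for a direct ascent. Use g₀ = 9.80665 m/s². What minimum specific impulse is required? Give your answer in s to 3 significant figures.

ln(m₀/m_f) = ln(166700/69800) = ln(2.388) = 0.8706.
From the ideal rocket equation, v_e = Δv / ln(m₀/m_f) = 6300 / 0.8706 = 7236.7 m/s.
Isp = v_e / g₀ = 7236.7 / 9.80665 = 737.9 s.

Isp ≈ 738 s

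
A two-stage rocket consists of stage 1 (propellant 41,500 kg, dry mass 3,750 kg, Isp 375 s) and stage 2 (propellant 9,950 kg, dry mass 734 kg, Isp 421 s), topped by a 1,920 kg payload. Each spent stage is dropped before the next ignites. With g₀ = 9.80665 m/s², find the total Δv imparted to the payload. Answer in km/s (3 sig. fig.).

Δv ≈ 11.1 km/s

Ignition mass of stage 1 = 41,500+3,750 + 9,950+734 + 1,920 = 57,854 kg.
Stage 1: m₀ = 57,854 kg, m_f = 57,854 − 41,500 = 16,354 kg; Δv = 375×9.80665×ln(3.538) = 3677.5×1.2635 ≈ 4646 m/s.
Stage 2: m₀ = 12,604 kg, m_f = 12,604 − 9,950 = 2,654 kg; Δv = 421×9.80665×ln(4.749) = 4128.6×1.5579 ≈ 6432 m/s.
Total Δv = 4646 + 6432 = 11078 m/s.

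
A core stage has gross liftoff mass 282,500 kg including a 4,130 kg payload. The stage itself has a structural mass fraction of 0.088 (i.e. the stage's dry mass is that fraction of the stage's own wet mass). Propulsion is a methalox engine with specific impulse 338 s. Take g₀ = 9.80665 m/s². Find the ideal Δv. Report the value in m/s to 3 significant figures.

Δv ≈ 7590 m/s

Stage wet mass = m₀ − payload = 282,500 − 4,130 = 278,370 kg.
Stage dry mass = ε × stage wet mass = 0.088 × 278,370 = 24,496.6 kg.
Burnout mass m_f = stage dry + payload = 24,496.6 + 4,130 = 28,626.6 kg.
v_e = Isp · g₀ = 338 × 9.80665 = 3314.6 m/s.
By the Tsiolkovsky rocket equation, Δv = v_e · ln(282,500/28,626.6) = 3314.6 × ln(9.868) = 3314.6 × 2.2893 ≈ 7588 m/s.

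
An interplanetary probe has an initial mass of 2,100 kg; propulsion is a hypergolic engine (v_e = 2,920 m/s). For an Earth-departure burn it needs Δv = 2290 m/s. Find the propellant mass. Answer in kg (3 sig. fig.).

propellant mass ≈ 1140 kg

By the Tsiolkovsky rocket equation, m₀/m_f = exp(Δv / v_e) = exp(2290 / 2920.0) = exp(0.7842) = 2.1908.
m_f = 2,100 / 2.1908 = 958.554 kg, so propellant = m₀ − m_f = 2,100 − 958.554 = 1,141.446 kg.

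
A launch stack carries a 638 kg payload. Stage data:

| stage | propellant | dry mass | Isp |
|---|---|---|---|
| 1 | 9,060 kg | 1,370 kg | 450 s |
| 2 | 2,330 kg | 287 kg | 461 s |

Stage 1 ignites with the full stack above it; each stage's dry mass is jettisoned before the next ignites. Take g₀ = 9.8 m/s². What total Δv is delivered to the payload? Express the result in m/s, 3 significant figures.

Ignition mass of stage 1 = 9,060+1,370 + 2,330+287 + 638 = 13,685 kg.
Stage 1: m₀ = 13,685 kg, m_f = 13,685 − 9,060 = 4,625 kg; Δv = 450×9.8×ln(2.959) = 4410.0×1.0848 ≈ 4784 m/s.
Stage 2: m₀ = 3,255 kg, m_f = 3,255 − 2,330 = 925 kg; Δv = 461×9.8×ln(3.519) = 4517.8×1.2582 ≈ 5684 m/s.
Total Δv = 4784 + 5684 = 10468 m/s.

Δv ≈ 10500 m/s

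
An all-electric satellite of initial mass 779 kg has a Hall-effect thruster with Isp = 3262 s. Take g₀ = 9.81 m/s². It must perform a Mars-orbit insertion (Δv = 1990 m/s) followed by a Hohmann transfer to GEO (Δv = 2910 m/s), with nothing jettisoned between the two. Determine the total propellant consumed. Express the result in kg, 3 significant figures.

total propellant consumed ≈ 111 kg

v_e = Isp · g₀ = 3262 × 9.81 = 32000.2 m/s.
After the first burn: m = 779 × exp(−1990/32000.2) = 779 × 0.93971 = 732.034 kg.
After the second burn: m = 732.034 × exp(−2910/32000.2) = 732.034 × 0.91308 = 668.406 kg.
Total propellant = m₀ − m_final = 779 − 668.406 = 110.594 kg.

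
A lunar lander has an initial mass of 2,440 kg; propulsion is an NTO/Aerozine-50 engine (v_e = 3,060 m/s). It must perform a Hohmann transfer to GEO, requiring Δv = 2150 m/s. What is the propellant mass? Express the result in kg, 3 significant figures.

By the Tsiolkovsky rocket equation, m₀/m_f = exp(Δv / v_e) = exp(2150 / 3060.0) = exp(0.7026) = 2.0190.
m_f = 2,440 / 2.0190 = 1,208.52 kg, so propellant = m₀ − m_f = 2,440 − 1,208.52 = 1,231.48 kg.

propellant mass ≈ 1230 kg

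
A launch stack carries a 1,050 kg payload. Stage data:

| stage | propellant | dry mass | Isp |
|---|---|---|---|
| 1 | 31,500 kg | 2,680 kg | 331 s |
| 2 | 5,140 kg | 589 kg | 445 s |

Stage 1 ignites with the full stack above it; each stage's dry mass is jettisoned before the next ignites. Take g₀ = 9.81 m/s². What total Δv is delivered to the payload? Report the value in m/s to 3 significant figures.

Δv ≈ 11000 m/s

Ignition mass of stage 1 = 31,500+2,680 + 5,140+589 + 1,050 = 40,959 kg.
Stage 1: m₀ = 40,959 kg, m_f = 40,959 − 31,500 = 9,459 kg; Δv = 331×9.81×ln(4.33) = 3247.1×1.4656 ≈ 4759 m/s.
Stage 2: m₀ = 6,779 kg, m_f = 6,779 − 5,140 = 1,639 kg; Δv = 445×9.81×ln(4.136) = 4365.4×1.4197 ≈ 6198 m/s.
Total Δv = 4759 + 6198 = 10957 m/s.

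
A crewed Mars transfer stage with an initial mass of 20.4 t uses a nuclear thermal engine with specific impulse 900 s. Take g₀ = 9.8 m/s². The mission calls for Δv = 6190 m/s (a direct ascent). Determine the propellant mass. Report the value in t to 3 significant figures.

propellant mass ≈ 10.3 t

v_e = Isp · g₀ = 900 × 9.8 = 8820.0 m/s.
Using Δv = v_e ln(m₀/m_f): m₀/m_f = exp(Δv / v_e) = exp(6190 / 8820.0) = exp(0.7018) = 2.0174.
m_f = 20.4 / 2.0174 = 10.112 t, so propellant = m₀ − m_f = 20.4 − 10.112 = 10.288 t.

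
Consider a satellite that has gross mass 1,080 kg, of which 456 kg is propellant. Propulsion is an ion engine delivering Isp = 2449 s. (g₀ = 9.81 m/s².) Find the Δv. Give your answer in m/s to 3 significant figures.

Δv ≈ 13200 m/s

v_e = Isp · g₀ = 2449 × 9.81 = 24024.7 m/s.
m_f = m₀ − m_prop = 1,080 − 456 = 624 kg.
From the ideal rocket equation, Δv = v_e · ln(m₀/m_f) = 24024.7 × ln(1.731) = 24024.7 × 0.5486 ≈ 13179.1 m/s.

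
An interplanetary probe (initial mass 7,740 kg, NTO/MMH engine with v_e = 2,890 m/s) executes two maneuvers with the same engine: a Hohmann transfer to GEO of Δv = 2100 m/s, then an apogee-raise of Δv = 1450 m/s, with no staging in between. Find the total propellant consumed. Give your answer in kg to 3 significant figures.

After the first burn: m = 7740 × exp(−2100/2890.0) = 7740 × 0.48353 = 3,742.52 kg.
After the second burn: m = 3,742.52 × exp(−1450/2890.0) = 3,742.52 × 0.60548 = 2,266.02 kg.
Total propellant = m₀ − m_final = 7740 − 2,266.02 = 5,473.98 kg.

total propellant consumed ≈ 5470 kg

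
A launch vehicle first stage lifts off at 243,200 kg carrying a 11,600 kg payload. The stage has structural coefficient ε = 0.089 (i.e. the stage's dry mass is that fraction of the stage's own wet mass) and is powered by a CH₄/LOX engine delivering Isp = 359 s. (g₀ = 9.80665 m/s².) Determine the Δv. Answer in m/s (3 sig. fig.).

Stage wet mass = m₀ − payload = 243,200 − 11,600 = 231,600 kg.
Stage dry mass = ε × stage wet mass = 0.089 × 231,600 = 20,612.4 kg.
Burnout mass m_f = stage dry + payload = 20,612.4 + 11,600 = 32,212.4 kg.
v_e = Isp · g₀ = 359 × 9.80665 = 3520.6 m/s.
Δv = v_e · ln(243,200/32,212.4) = 3520.6 × ln(7.55) = 3520.6 × 2.0215 ≈ 7117 m/s.

Δv ≈ 7120 m/s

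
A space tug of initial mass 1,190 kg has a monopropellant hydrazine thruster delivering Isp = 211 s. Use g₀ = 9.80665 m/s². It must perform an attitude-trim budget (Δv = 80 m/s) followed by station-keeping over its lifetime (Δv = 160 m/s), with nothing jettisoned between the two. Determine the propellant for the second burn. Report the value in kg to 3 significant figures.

v_e = Isp · g₀ = 211 × 9.80665 = 2069.2 m/s.
After the first burn: m = 1190 × exp(−80/2069.2) = 1190 × 0.96208 = 1,144.88 kg.
After the second burn: m = 1,144.88 × exp(−160/2069.2) = 1,144.88 × 0.92559 = 1,059.69 kg.
Second-burn propellant = 1,144.88 − 1,059.69 = 85.19 kg.

propellant for the second burn ≈ 85.2 kg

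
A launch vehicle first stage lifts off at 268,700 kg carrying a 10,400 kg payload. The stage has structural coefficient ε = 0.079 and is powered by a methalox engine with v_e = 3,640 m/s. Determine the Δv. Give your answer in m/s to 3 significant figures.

Stage wet mass = m₀ − payload = 268,700 − 10,400 = 258,300 kg.
Stage dry mass = ε × stage wet mass = 0.079 × 258,300 = 20,405.7 kg.
Burnout mass m_f = stage dry + payload = 20,405.7 + 10,400 = 30,805.7 kg.
Δv = v_e · ln(268,700/30,805.7) = 3640.0 × ln(8.722) = 3640.0 × 2.1659 ≈ 7884 m/s.

Δv ≈ 7880 m/s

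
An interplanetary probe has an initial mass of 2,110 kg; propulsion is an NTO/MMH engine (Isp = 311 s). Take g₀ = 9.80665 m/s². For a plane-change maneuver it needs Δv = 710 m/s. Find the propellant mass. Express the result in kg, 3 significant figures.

propellant mass ≈ 438 kg

v_e = Isp · g₀ = 311 × 9.80665 = 3049.9 m/s.
From the ideal rocket equation, m₀/m_f = exp(Δv / v_e) = exp(710 / 3049.9) = exp(0.2328) = 1.2621.
m_f = 2,110 / 1.2621 = 1,671.82 kg, so propellant = m₀ − m_f = 2,110 − 1,671.82 = 438.18 kg.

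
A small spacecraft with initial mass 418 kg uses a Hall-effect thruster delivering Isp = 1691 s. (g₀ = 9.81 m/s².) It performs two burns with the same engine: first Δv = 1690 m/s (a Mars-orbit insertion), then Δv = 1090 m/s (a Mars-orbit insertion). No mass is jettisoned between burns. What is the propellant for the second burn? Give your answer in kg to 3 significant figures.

propellant for the second burn ≈ 24.0 kg

v_e = Isp · g₀ = 1691 × 9.81 = 16588.7 m/s.
After the first burn: m = 418 × exp(−1690/16588.7) = 418 × 0.90314 = 377.513 kg.
After the second burn: m = 377.513 × exp(−1090/16588.7) = 377.513 × 0.93640 = 353.503 kg.
Second-burn propellant = 377.513 − 353.503 = 24.01 kg.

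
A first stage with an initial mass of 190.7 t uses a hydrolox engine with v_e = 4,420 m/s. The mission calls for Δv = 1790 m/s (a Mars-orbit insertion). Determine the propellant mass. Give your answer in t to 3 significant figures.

propellant mass ≈ 63.5 t

From the ideal rocket equation, m₀/m_f = exp(Δv / v_e) = exp(1790 / 4420.0) = exp(0.4050) = 1.4993.
m_f = 190.7 / 1.4993 = 127.193 t, so propellant = m₀ − m_f = 190.7 − 127.193 = 63.507 t.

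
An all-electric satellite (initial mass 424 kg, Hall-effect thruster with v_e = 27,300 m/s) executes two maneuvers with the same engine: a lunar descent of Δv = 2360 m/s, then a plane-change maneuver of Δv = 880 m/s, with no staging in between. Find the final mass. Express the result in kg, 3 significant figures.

final mass ≈ 377 kg

After the first burn: m = 424 × exp(−2360/27300.0) = 424 × 0.91718 = 388.884 kg.
After the second burn: m = 388.884 × exp(−880/27300.0) = 388.884 × 0.96828 = 376.549 kg.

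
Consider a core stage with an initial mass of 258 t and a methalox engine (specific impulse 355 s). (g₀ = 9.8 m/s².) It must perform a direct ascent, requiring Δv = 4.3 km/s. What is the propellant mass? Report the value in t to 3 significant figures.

v_e = Isp · g₀ = 355 × 9.8 = 3479.0 m/s.
m₀/m_f = exp(Δv / v_e) = exp(4300 / 3479.0) = exp(1.2360) = 3.4418.
m_f = 258 / 3.4418 = 74.9608 t, so propellant = m₀ − m_f = 258 − 74.9608 = 183.0392 t.

propellant mass ≈ 183 t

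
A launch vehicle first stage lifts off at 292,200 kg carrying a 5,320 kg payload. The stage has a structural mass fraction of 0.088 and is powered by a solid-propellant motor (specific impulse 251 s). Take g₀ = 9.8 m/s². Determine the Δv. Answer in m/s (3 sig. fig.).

Stage wet mass = m₀ − payload = 292,200 − 5,320 = 286,880 kg.
Stage dry mass = ε × stage wet mass = 0.088 × 286,880 = 25,245.4 kg.
Burnout mass m_f = stage dry + payload = 25,245.4 + 5,320 = 30,565.4 kg.
v_e = Isp · g₀ = 251 × 9.8 = 2459.8 m/s.
Δv = v_e · ln(292,200/30,565.4) = 2459.8 × ln(9.56) = 2459.8 × 2.2576 ≈ 5553 m/s.

Δv ≈ 5550 m/s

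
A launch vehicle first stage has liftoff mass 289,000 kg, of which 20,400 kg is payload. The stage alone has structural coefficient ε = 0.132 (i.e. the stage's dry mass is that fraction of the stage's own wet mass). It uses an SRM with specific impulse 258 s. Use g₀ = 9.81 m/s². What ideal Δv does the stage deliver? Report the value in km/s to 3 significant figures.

Stage wet mass = m₀ − payload = 289,000 − 20,400 = 268,600 kg.
Stage dry mass = ε × stage wet mass = 0.132 × 268,600 = 35,455.2 kg.
Burnout mass m_f = stage dry + payload = 35,455.2 + 20,400 = 55,855.2 kg.
v_e = Isp · g₀ = 258 × 9.81 = 2531.0 m/s.
Rocket equation: Δv = v_e · ln(289,000/55,855.2) = 2531.0 × ln(5.174) = 2531.0 × 1.6437 ≈ 4160 m/s.

Δv ≈ 4.16 km/s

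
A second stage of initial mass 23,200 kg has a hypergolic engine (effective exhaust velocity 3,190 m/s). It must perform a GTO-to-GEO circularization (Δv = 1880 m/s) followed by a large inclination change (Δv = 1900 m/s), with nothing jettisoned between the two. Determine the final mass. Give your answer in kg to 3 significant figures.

final mass ≈ 7090 kg

After the first burn: m = 23200 × exp(−1880/3190.0) = 23200 × 0.55469 = 12,868.8 kg.
After the second burn: m = 12,868.8 × exp(−1900/3190.0) = 12,868.8 × 0.55123 = 7,093.67 kg.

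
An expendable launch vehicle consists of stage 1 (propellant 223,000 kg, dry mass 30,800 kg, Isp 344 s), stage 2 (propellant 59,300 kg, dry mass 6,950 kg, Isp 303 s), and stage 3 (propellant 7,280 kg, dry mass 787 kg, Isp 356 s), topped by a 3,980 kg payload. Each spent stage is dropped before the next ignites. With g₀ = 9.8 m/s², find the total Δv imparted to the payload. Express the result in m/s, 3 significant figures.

Δv ≈ 11200 m/s

Ignition mass of stage 1 = 223,000+30,800 + 59,300+6,950 + 7,280+787 + 3,980 = 332,097 kg.
Stage 1: m₀ = 332,097 kg, m_f = 332,097 − 223,000 = 109,097 kg; Δv = 344×9.8×ln(3.044) = 3371.2×1.1132 ≈ 3753 m/s.
Stage 2: m₀ = 78,297 kg, m_f = 78,297 − 59,300 = 18,997 kg; Δv = 303×9.8×ln(4.122) = 2969.4×1.4162 ≈ 4205 m/s.
Stage 3: m₀ = 12,047 kg, m_f = 12,047 − 7,280 = 4,767 kg; Δv = 356×9.8×ln(2.527) = 3488.8×0.9271 ≈ 3234 m/s.
Total Δv = 3753 + 4205 + 3234 = 11192 m/s.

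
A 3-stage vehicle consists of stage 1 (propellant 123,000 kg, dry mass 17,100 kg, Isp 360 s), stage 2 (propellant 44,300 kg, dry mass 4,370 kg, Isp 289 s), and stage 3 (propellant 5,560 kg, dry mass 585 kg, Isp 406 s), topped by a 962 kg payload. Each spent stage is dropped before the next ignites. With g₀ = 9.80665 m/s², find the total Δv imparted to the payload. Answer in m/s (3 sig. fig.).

Δv ≈ 14000 m/s

Ignition mass of stage 1 = 123,000+17,100 + 44,300+4,370 + 5,560+585 + 962 = 195,877 kg.
Stage 1: m₀ = 195,877 kg, m_f = 195,877 − 123,000 = 72,877 kg; Δv = 360×9.80665×ln(2.688) = 3530.4×0.9887 ≈ 3491 m/s.
Stage 2: m₀ = 55,777 kg, m_f = 55,777 − 44,300 = 11,477 kg; Δv = 289×9.80665×ln(4.86) = 2834.1×1.5810 ≈ 4481 m/s.
Stage 3: m₀ = 7,107 kg, m_f = 7,107 − 5,560 = 1,547 kg; Δv = 406×9.80665×ln(4.594) = 3981.5×1.5248 ≈ 6071 m/s.
Total Δv = 3491 + 4481 + 6071 = 14043 m/s.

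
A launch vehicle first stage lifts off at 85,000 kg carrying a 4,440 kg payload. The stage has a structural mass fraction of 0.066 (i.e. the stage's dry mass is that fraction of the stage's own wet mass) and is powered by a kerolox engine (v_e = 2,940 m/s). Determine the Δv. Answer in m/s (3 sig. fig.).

Stage wet mass = m₀ − payload = 85,000 − 4,440 = 80,560 kg.
Stage dry mass = ε × stage wet mass = 0.066 × 80,560 = 5,316.96 kg.
Burnout mass m_f = stage dry + payload = 5,316.96 + 4,440 = 9,756.96 kg.
Δv = v_e · ln(85,000/9,756.96) = 2940.0 × ln(8.712) = 2940.0 × 2.1647 ≈ 6364 m/s.

Δv ≈ 6360 m/s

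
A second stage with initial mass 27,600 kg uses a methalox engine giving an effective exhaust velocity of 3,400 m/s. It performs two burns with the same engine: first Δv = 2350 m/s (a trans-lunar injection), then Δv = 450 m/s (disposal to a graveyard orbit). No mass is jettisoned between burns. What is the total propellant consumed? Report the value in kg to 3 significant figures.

total propellant consumed ≈ 15500 kg

After the first burn: m = 27600 × exp(−2350/3400.0) = 27600 × 0.50099 = 13,827.3 kg.
After the second burn: m = 13,827.3 × exp(−450/3400.0) = 13,827.3 × 0.87603 = 12,113.1 kg.
Total propellant = m₀ − m_final = 27600 − 12,113.1 = 15,486.9 kg.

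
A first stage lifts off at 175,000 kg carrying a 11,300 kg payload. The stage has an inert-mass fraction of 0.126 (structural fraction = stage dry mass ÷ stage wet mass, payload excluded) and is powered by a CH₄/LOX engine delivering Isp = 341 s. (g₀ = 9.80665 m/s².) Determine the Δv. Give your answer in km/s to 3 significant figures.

Δv ≈ 5.69 km/s

Stage wet mass = m₀ − payload = 175,000 − 11,300 = 163,700 kg.
Stage dry mass = ε × stage wet mass = 0.126 × 163,700 = 20,626.2 kg.
Burnout mass m_f = stage dry + payload = 20,626.2 + 11,300 = 31,926.2 kg.
v_e = Isp · g₀ = 341 × 9.80665 = 3344.1 m/s.
From the ideal rocket equation, Δv = v_e · ln(175,000/31,926.2) = 3344.1 × ln(5.481) = 3344.1 × 1.7014 ≈ 5689 m/s.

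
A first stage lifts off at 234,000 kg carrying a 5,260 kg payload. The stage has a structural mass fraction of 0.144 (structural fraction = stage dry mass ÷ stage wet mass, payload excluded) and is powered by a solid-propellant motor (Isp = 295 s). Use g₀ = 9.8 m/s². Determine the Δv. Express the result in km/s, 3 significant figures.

Δv ≈ 5.24 km/s

Stage wet mass = m₀ − payload = 234,000 − 5,260 = 228,740 kg.
Stage dry mass = ε × stage wet mass = 0.144 × 228,740 = 32,938.6 kg.
Burnout mass m_f = stage dry + payload = 32,938.6 + 5,260 = 38,198.6 kg.
v_e = Isp · g₀ = 295 × 9.8 = 2891.0 m/s.
Δv = v_e · ln(234,000/38,198.6) = 2891.0 × ln(6.126) = 2891.0 × 1.8125 ≈ 5240 m/s.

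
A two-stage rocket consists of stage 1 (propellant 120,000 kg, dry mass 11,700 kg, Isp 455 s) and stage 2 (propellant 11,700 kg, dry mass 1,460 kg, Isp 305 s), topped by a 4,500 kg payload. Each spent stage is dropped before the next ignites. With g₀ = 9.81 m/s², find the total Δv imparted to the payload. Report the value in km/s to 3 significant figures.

Ignition mass of stage 1 = 120,000+11,700 + 11,700+1,460 + 4,500 = 149,360 kg.
Stage 1: m₀ = 149,360 kg, m_f = 149,360 − 120,000 = 29,360 kg; Δv = 455×9.81×ln(5.087) = 4463.6×1.6267 ≈ 7261 m/s.
Stage 2: m₀ = 17,660 kg, m_f = 17,660 − 11,700 = 5,960 kg; Δv = 305×9.81×ln(2.963) = 2992.1×1.0862 ≈ 3250 m/s.
Total Δv = 7261 + 3250 = 10511 m/s.

Δv ≈ 10.5 km/s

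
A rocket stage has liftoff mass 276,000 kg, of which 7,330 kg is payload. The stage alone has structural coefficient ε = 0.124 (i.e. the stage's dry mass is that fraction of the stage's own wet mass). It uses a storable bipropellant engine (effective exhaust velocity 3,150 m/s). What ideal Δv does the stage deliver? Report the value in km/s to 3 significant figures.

Stage wet mass = m₀ − payload = 276,000 − 7,330 = 268,670 kg.
Stage dry mass = ε × stage wet mass = 0.124 × 268,670 = 33,315.1 kg.
Burnout mass m_f = stage dry + payload = 33,315.1 + 7,330 = 40,645.1 kg.
Δv = v_e · ln(276,000/40,645.1) = 3150.0 × ln(6.79) = 3150.0 × 1.9155 ≈ 6034 m/s.

Δv ≈ 6.03 km/s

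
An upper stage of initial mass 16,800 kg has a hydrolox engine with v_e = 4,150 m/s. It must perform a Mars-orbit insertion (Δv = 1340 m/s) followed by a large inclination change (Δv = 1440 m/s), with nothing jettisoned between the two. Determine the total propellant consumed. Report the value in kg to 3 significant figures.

After the first burn: m = 16800 × exp(−1340/4150.0) = 16800 × 0.72405 = 12,164 kg.
After the second burn: m = 12,164 × exp(−1440/4150.0) = 12,164 × 0.70681 = 8,597.64 kg.
Total propellant = m₀ − m_final = 16800 − 8,597.64 = 8,202.36 kg.

total propellant consumed ≈ 8200 kg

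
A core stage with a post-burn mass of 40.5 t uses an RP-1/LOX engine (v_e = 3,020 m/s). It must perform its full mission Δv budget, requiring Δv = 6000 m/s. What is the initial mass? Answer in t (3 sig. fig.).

m₀/m_f = exp(Δv / v_e) = exp(6000 / 3020.0) = exp(1.9868) = 7.2918.
m₀ = m_f × 7.2918 = 40.5 × 7.2918 = 295.318 t.

initial mass ≈ 295 t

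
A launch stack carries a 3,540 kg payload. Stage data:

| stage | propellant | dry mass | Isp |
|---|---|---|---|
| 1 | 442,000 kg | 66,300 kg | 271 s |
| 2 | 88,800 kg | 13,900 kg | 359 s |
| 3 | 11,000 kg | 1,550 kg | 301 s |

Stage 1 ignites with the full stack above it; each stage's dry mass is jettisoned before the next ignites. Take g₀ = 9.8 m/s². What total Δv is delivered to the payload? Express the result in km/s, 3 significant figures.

Δv ≈ 11.5 km/s

Ignition mass of stage 1 = 442,000+66,300 + 88,800+13,900 + 11,000+1,550 + 3,540 = 627,090 kg.
Stage 1: m₀ = 627,090 kg, m_f = 627,090 − 442,000 = 185,090 kg; Δv = 271×9.8×ln(3.388) = 2655.8×1.2202 ≈ 3241 m/s.
Stage 2: m₀ = 118,790 kg, m_f = 118,790 − 88,800 = 29,990 kg; Δv = 359×9.8×ln(3.961) = 3518.2×1.3765 ≈ 4843 m/s.
Stage 3: m₀ = 16,090 kg, m_f = 16,090 − 11,000 = 5,090 kg; Δv = 301×9.8×ln(3.161) = 2949.8×1.1509 ≈ 3395 m/s.
Total Δv = 3241 + 4843 + 3395 = 11479 m/s.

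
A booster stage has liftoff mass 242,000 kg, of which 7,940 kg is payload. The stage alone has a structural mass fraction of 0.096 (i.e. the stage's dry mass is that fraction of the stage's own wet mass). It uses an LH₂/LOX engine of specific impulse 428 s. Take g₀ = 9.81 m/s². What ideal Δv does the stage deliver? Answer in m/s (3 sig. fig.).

Stage wet mass = m₀ − payload = 242,000 − 7,940 = 234,060 kg.
Stage dry mass = ε × stage wet mass = 0.096 × 234,060 = 22,469.8 kg.
Burnout mass m_f = stage dry + payload = 22,469.8 + 7,940 = 30,409.8 kg.
v_e = Isp · g₀ = 428 × 9.81 = 4198.7 m/s.
Rocket equation: Δv = v_e · ln(242,000/30,409.8) = 4198.7 × ln(7.958) = 4198.7 × 2.0742 ≈ 8709 m/s.

Δv ≈ 8710 m/s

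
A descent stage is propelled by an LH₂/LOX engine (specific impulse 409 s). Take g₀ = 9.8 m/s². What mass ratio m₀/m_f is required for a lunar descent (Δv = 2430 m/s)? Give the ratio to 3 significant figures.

mass ratio ≈ 1.83

v_e = Isp · g₀ = 409 × 9.8 = 4008.2 m/s.
m₀/m_f = exp(Δv / v_e) = exp(2430 / 4008.2) = exp(0.6063) = 1.8336.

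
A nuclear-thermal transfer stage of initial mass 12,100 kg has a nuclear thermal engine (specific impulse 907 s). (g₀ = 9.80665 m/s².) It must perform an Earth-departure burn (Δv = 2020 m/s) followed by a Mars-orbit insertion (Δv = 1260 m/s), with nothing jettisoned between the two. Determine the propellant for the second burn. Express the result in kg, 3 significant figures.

v_e = Isp · g₀ = 907 × 9.80665 = 8894.6 m/s.
After the first burn: m = 12100 × exp(−2020/8894.6) = 12100 × 0.79684 = 9,641.76 kg.
After the second burn: m = 9,641.76 × exp(−1260/8894.6) = 9,641.76 × 0.86792 = 8,368.28 kg.
Second-burn propellant = 9,641.76 − 8,368.28 = 1,273.48 kg.

propellant for the second burn ≈ 1270 kg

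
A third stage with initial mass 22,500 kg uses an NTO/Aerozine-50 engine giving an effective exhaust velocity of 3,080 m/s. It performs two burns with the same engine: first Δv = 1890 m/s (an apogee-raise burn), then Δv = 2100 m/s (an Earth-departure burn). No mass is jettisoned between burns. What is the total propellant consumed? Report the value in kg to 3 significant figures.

After the first burn: m = 22500 × exp(−1890/3080.0) = 22500 × 0.54138 = 12,181.1 kg.
After the second burn: m = 12,181.1 × exp(−2100/3080.0) = 12,181.1 × 0.50570 = 6,159.98 kg.
Total propellant = m₀ − m_final = 22500 − 6,159.98 = 16,340.02 kg.

total propellant consumed ≈ 16300 kg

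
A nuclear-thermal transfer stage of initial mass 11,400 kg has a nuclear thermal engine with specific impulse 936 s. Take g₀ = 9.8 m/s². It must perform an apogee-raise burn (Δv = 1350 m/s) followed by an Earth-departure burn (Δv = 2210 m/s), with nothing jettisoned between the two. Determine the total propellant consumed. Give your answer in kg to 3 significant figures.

total propellant consumed ≈ 3670 kg

v_e = Isp · g₀ = 936 × 9.8 = 9172.8 m/s.
After the first burn: m = 11400 × exp(−1350/9172.8) = 11400 × 0.86314 = 9,839.8 kg.
After the second burn: m = 9,839.8 × exp(−2210/9172.8) = 9,839.8 × 0.78590 = 7,733.1 kg.
Total propellant = m₀ − m_final = 11400 − 7,733.1 = 3,666.9 kg.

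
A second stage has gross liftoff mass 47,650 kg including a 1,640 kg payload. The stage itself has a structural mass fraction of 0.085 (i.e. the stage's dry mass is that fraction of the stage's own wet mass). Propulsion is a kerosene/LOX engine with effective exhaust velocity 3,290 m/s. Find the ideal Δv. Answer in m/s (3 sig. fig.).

Stage wet mass = m₀ − payload = 47,650 − 1,640 = 46,010 kg.
Stage dry mass = ε × stage wet mass = 0.085 × 46,010 = 3,910.85 kg.
Burnout mass m_f = stage dry + payload = 3,910.85 + 1,640 = 5,550.85 kg.
Δv = v_e · ln(47,650/5,550.85) = 3290.0 × ln(8.584) = 3290.0 × 2.1499 ≈ 7073 m/s.

Δv ≈ 7070 m/s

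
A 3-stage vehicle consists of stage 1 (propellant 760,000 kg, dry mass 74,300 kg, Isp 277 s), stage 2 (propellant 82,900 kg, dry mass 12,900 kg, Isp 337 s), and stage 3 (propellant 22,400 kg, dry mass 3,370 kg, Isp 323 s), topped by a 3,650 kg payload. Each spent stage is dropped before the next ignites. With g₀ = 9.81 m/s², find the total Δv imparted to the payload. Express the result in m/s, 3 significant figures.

Ignition mass of stage 1 = 760,000+74,300 + 82,900+12,900 + 22,400+3,370 + 3,650 = 959,520 kg.
Stage 1: m₀ = 959,520 kg, m_f = 959,520 − 760,000 = 199,520 kg; Δv = 277×9.81×ln(4.809) = 2717.4×1.5705 ≈ 4268 m/s.
Stage 2: m₀ = 125,220 kg, m_f = 125,220 − 82,900 = 42,320 kg; Δv = 337×9.81×ln(2.959) = 3306.0×1.0848 ≈ 3586 m/s.
Stage 3: m₀ = 29,420 kg, m_f = 29,420 − 22,400 = 7,020 kg; Δv = 323×9.81×ln(4.191) = 3168.6×1.4329 ≈ 4540 m/s.
Total Δv = 4268 + 3586 + 4540 = 12394 m/s.

Δv ≈ 12400 m/s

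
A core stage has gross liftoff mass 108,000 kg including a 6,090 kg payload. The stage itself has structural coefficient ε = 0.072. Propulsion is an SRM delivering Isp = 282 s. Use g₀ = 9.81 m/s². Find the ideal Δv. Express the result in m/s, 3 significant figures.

Stage wet mass = m₀ − payload = 108,000 − 6,090 = 101,910 kg.
Stage dry mass = ε × stage wet mass = 0.072 × 101,910 = 7,337.52 kg.
Burnout mass m_f = stage dry + payload = 7,337.52 + 6,090 = 13,427.52 kg.
v_e = Isp · g₀ = 282 × 9.81 = 2766.4 m/s.
Δv = v_e · ln(108,000/13,427.52) = 2766.4 × ln(8.043) = 2766.4 × 2.0848 ≈ 5768 m/s.

Δv ≈ 5770 m/s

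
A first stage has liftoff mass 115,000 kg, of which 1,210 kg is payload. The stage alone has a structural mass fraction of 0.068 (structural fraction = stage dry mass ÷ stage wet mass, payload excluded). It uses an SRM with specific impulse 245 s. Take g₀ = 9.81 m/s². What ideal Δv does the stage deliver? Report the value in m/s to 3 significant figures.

Stage wet mass = m₀ − payload = 115,000 − 1,210 = 113,790 kg.
Stage dry mass = ε × stage wet mass = 0.068 × 113,790 = 7,737.72 kg.
Burnout mass m_f = stage dry + payload = 7,737.72 + 1,210 = 8,947.72 kg.
v_e = Isp · g₀ = 245 × 9.81 = 2403.5 m/s.
Using Δv = v_e ln(m₀/m_f): Δv = v_e · ln(115,000/8,947.72) = 2403.5 × ln(12.85) = 2403.5 × 2.5535 ≈ 6137 m/s.

Δv ≈ 6140 m/s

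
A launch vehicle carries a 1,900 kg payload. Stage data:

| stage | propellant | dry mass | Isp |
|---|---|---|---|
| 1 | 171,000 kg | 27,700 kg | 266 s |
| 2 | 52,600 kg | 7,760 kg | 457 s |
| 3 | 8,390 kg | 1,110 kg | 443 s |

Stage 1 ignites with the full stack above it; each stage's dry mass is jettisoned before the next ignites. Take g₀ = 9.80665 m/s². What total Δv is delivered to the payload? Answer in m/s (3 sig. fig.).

Ignition mass of stage 1 = 171,000+27,700 + 52,600+7,760 + 8,390+1,110 + 1,900 = 270,460 kg.
Stage 1: m₀ = 270,460 kg, m_f = 270,460 − 171,000 = 99,460 kg; Δv = 266×9.80665×ln(2.719) = 2608.6×1.0004 ≈ 2610 m/s.
Stage 2: m₀ = 71,760 kg, m_f = 71,760 − 52,600 = 19,160 kg; Δv = 457×9.80665×ln(3.745) = 4481.6×1.3205 ≈ 5918 m/s.
Stage 3: m₀ = 11,400 kg, m_f = 11,400 − 8,390 = 3,010 kg; Δv = 443×9.80665×ln(3.787) = 4344.3×1.3317 ≈ 5785 m/s.
Total Δv = 2610 + 5918 + 5785 = 14313 m/s.

Δv ≈ 14300 m/s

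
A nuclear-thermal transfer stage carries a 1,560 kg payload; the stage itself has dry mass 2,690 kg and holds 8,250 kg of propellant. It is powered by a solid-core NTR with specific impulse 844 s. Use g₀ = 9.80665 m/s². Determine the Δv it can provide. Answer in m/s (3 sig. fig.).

Δv ≈ 8930 m/s

v_e = Isp · g₀ = 844 × 9.80665 = 8276.8 m/s.
m₀ = payload + dry + propellant = 1,560 + 2,690 + 8,250 = 12,500 kg.
m_f = payload + dry = 1,560 + 2,690 = 4,250 kg.
Rocket equation: Δv = v_e · ln(m₀/m_f) = 8276.8 × ln(2.941) = 8276.8 × 1.0788 ≈ 8929.1 m/s.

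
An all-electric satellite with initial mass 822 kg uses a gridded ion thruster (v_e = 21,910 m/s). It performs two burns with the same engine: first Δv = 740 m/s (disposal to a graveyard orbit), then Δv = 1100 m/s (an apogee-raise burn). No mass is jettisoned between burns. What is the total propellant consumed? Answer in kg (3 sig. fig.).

total propellant consumed ≈ 66.2 kg

After the first burn: m = 822 × exp(−740/21910.0) = 822 × 0.96679 = 794.701 kg.
After the second burn: m = 794.701 × exp(−1100/21910.0) = 794.701 × 0.95103 = 755.784 kg.
Total propellant = m₀ − m_final = 822 − 755.784 = 66.216 kg.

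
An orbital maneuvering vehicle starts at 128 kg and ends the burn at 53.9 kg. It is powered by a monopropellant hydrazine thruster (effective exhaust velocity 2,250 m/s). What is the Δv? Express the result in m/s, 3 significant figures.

Δv = v_e · ln(m₀/m_f) = 2250.0 × ln(2.375) = 2250.0 × 0.8649 ≈ 1946.0 m/s.

Δv ≈ 1950 m/s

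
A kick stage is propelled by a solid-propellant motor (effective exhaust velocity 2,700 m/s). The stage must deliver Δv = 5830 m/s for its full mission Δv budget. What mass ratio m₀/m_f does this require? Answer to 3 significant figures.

m₀/m_f = exp(Δv / v_e) = exp(5830 / 2700.0) = exp(2.1593) = 8.6647.

mass ratio ≈ 8.66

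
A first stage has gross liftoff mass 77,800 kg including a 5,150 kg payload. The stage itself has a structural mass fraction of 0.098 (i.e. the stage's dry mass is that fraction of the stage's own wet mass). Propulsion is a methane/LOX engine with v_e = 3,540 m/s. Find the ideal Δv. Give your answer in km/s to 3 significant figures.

Δv ≈ 6.54 km/s

Stage wet mass = m₀ − payload = 77,800 − 5,150 = 72,650 kg.
Stage dry mass = ε × stage wet mass = 0.098 × 72,650 = 7,119.7 kg.
Burnout mass m_f = stage dry + payload = 7,119.7 + 5,150 = 12,269.7 kg.
Using Δv = v_e ln(m₀/m_f): Δv = v_e · ln(77,800/12,269.7) = 3540.0 × ln(6.341) = 3540.0 × 1.8470 ≈ 6538 m/s.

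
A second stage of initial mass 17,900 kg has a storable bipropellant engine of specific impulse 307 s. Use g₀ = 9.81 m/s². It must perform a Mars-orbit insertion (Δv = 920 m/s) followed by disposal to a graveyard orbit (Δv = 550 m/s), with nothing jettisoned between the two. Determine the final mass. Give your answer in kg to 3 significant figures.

v_e = Isp · g₀ = 307 × 9.81 = 3011.7 m/s.
After the first burn: m = 17900 × exp(−920/3011.7) = 17900 × 0.73677 = 13,188.2 kg.
After the second burn: m = 13,188.2 × exp(−550/3011.7) = 13,188.2 × 0.83308 = 10,986.8 kg.

final mass ≈ 11000 kg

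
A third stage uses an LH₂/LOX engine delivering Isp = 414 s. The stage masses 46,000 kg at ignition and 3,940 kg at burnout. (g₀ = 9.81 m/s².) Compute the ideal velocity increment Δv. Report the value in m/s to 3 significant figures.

Δv ≈ 9980 m/s

v_e = Isp · g₀ = 414 × 9.81 = 4061.3 m/s.
Δv = v_e · ln(m₀/m_f) = 4061.3 × ln(11.68) = 4061.3 × 2.4575 ≈ 9980.6 m/s.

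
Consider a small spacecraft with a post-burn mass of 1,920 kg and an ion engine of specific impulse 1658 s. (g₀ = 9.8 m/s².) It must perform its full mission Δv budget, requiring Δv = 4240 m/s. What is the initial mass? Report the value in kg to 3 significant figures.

v_e = Isp · g₀ = 1658 × 9.8 = 16248.4 m/s.
By the Tsiolkovsky rocket equation, m₀/m_f = exp(Δv / v_e) = exp(4240 / 16248.4) = exp(0.2609) = 1.2982.
m₀ = m_f × 1.2982 = 1,920 × 1.2982 = 2,492.54 kg.

initial mass ≈ 2490 kg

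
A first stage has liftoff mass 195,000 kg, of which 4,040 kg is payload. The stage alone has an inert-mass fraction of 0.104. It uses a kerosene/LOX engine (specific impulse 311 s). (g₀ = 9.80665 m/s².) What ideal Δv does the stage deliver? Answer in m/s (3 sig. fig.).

Stage wet mass = m₀ − payload = 195,000 − 4,040 = 190,960 kg.
Stage dry mass = ε × stage wet mass = 0.104 × 190,960 = 19,859.8 kg.
Burnout mass m_f = stage dry + payload = 19,859.8 + 4,040 = 23,899.8 kg.
v_e = Isp · g₀ = 311 × 9.80665 = 3049.9 m/s.
Using Δv = v_e ln(m₀/m_f): Δv = v_e · ln(195,000/23,899.8) = 3049.9 × ln(8.159) = 3049.9 × 2.0991 ≈ 6402 m/s.

Δv ≈ 6400 m/s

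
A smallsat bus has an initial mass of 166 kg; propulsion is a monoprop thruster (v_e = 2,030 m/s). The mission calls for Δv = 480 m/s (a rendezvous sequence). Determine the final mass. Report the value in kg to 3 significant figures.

m₀/m_f = exp(Δv / v_e) = exp(480 / 2030.0) = exp(0.2365) = 1.2667.
m_f = m₀ / 1.2667 = 166 / 1.2667 = 131.049 kg.

final mass ≈ 131 kg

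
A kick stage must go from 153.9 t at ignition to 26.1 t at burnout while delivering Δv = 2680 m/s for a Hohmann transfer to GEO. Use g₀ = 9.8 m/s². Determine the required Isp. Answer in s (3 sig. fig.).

Isp ≈ 154 s

ln(m₀/m_f) = ln(153900/26100) = ln(5.897) = 1.7744.
By the Tsiolkovsky rocket equation, v_e = Δv / ln(m₀/m_f) = 2680 / 1.7744 = 1510.4 m/s.
Isp = v_e / g₀ = 1510.4 / 9.8 = 154.1 s.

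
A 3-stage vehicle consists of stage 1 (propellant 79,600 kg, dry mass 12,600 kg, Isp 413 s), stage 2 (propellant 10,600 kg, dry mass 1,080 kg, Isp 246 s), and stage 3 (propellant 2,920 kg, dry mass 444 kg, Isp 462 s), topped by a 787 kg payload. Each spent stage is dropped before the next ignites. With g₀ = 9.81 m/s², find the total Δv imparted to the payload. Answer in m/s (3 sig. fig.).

Δv ≈ 13600 m/s

Ignition mass of stage 1 = 79,600+12,600 + 10,600+1,080 + 2,920+444 + 787 = 108,031 kg.
Stage 1: m₀ = 108,031 kg, m_f = 108,031 − 79,600 = 28,431 kg; Δv = 413×9.81×ln(3.8) = 4051.5×1.3349 ≈ 5409 m/s.
Stage 2: m₀ = 15,831 kg, m_f = 15,831 − 10,600 = 5,231 kg; Δv = 246×9.81×ln(3.026) = 2413.3×1.1074 ≈ 2672 m/s.
Stage 3: m₀ = 4,151 kg, m_f = 4,151 − 2,920 = 1,231 kg; Δv = 462×9.81×ln(3.372) = 4532.2×1.2155 ≈ 5509 m/s.
Total Δv = 5409 + 2672 + 5509 = 13590 m/s.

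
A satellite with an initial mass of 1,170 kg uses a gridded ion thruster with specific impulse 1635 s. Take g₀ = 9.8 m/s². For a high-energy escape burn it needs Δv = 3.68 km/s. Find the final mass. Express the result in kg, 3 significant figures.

final mass ≈ 930 kg

v_e = Isp · g₀ = 1635 × 9.8 = 16023.0 m/s.
From the ideal rocket equation, m₀/m_f = exp(Δv / v_e) = exp(3680 / 16023.0) = exp(0.2297) = 1.2582.
m_f = m₀ / 1.2582 = 1,170 / 1.2582 = 929.9 kg.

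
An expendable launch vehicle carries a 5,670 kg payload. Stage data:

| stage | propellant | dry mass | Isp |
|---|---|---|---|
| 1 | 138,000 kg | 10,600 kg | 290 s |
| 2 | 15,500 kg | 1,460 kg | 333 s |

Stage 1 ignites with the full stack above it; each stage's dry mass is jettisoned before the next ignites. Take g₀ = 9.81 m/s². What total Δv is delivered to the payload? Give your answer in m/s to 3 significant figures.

Δv ≈ 8440 m/s

Ignition mass of stage 1 = 138,000+10,600 + 15,500+1,460 + 5,670 = 171,230 kg.
Stage 1: m₀ = 171,230 kg, m_f = 171,230 − 138,000 = 33,230 kg; Δv = 290×9.81×ln(5.153) = 2844.9×1.6396 ≈ 4664 m/s.
Stage 2: m₀ = 22,630 kg, m_f = 22,630 − 15,500 = 7,130 kg; Δv = 333×9.81×ln(3.174) = 3266.7×1.1550 ≈ 3773 m/s.
Total Δv = 4664 + 3773 = 8437 m/s.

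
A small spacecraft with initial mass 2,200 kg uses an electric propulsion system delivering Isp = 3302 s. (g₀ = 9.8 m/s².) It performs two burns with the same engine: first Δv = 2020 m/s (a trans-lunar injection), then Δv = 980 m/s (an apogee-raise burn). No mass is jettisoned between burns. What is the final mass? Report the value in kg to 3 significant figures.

final mass ≈ 2010 kg

v_e = Isp · g₀ = 3302 × 9.8 = 32359.6 m/s.
After the first burn: m = 2200 × exp(−2020/32359.6) = 2200 × 0.93948 = 2,066.86 kg.
After the second burn: m = 2,066.86 × exp(−980/32359.6) = 2,066.86 × 0.97017 = 2,005.21 kg.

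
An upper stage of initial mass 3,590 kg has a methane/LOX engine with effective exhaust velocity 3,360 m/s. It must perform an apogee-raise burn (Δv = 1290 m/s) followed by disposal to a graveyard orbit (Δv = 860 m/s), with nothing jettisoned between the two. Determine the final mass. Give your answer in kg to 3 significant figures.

After the first burn: m = 3590 × exp(−1290/3360.0) = 3590 × 0.68118 = 2,445.44 kg.
After the second burn: m = 2,445.44 × exp(−860/3360.0) = 2,445.44 × 0.77418 = 1,893.21 kg.

final mass ≈ 1890 kg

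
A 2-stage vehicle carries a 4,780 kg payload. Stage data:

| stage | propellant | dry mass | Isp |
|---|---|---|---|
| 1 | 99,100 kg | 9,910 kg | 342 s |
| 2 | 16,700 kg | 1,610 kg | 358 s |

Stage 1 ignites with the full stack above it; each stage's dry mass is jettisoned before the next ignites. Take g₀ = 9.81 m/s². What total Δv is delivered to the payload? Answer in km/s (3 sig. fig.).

Ignition mass of stage 1 = 99,100+9,910 + 16,700+1,610 + 4,780 = 132,100 kg.
Stage 1: m₀ = 132,100 kg, m_f = 132,100 − 99,100 = 33,000 kg; Δv = 342×9.81×ln(4.003) = 3355.0×1.3871 ≈ 4654 m/s.
Stage 2: m₀ = 23,090 kg, m_f = 23,090 − 16,700 = 6,390 kg; Δv = 358×9.81×ln(3.613) = 3512.0×1.2847 ≈ 4512 m/s.
Total Δv = 4654 + 4512 = 9166 m/s.

Δv ≈ 9.17 km/s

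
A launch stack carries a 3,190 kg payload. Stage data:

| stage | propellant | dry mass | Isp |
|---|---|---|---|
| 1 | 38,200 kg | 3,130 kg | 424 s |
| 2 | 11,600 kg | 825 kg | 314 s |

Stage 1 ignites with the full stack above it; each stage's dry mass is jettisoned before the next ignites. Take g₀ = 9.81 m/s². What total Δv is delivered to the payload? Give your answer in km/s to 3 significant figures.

Δv ≈ 8.81 km/s

Ignition mass of stage 1 = 38,200+3,130 + 11,600+825 + 3,190 = 56,945 kg.
Stage 1: m₀ = 56,945 kg, m_f = 56,945 − 38,200 = 18,745 kg; Δv = 424×9.81×ln(3.038) = 4159.4×1.1112 ≈ 4622 m/s.
Stage 2: m₀ = 15,615 kg, m_f = 15,615 − 11,600 = 4,015 kg; Δv = 314×9.81×ln(3.889) = 3080.3×1.3582 ≈ 4184 m/s.
Total Δv = 4622 + 4184 = 8806 m/s.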